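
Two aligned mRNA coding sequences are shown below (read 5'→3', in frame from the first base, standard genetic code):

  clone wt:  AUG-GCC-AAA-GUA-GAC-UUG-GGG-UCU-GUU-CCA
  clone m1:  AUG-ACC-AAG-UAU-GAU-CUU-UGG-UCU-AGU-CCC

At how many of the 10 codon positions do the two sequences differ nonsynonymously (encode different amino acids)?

Codon 1: AUG Met / AUG Met — identical.
Codon 2: GCC Ala / ACC Thr — nonsynonymous.
Codon 3: AAA Lys / AAG Lys — synonymous.
Codon 4: GUA Val / UAU Tyr — nonsynonymous.
Codon 5: GAC Asp / GAU Asp — synonymous.
Codon 6: UUG Leu / CUU Leu — synonymous.
Codon 7: GGG Gly / UGG Trp — nonsynonymous.
Codon 8: UCU Ser / UCU Ser — identical.
Codon 9: GUU Val / AGU Ser — nonsynonymous.
Codon 10: CCA Pro / CCC Pro — synonymous.
Nonsynonymous differences: 4.

4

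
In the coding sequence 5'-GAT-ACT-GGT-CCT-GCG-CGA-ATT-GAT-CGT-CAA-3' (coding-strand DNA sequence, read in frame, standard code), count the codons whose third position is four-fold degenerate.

6

Codon 1 GAT (Asp): third position 2-fold.
Codon 2 ACT (Thr): third position 4-fold.
Codon 3 GGT (Gly): third position 4-fold.
Codon 4 CCT (Pro): third position 4-fold.
Codon 5 GCG (Ala): third position 4-fold.
Codon 6 CGA (Arg): third position 4-fold.
Codon 7 ATT (Ile): third position 3-fold.
Codon 8 GAT (Asp): third position 2-fold.
Codon 9 CGT (Arg): third position 4-fold.
Codon 10 CAA (Gln): third position 2-fold.
Four-fold degenerate third positions: 6.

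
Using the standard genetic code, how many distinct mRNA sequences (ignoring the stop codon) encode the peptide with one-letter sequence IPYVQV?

768

Ile: 3 codons.
Pro: 4 codons.
Tyr: 2 codons.
Val: 4 codons.
Gln: 2 codons.
Val: 4 codons.
3 × 4 × 2 × 4 × 2 × 4 = 768.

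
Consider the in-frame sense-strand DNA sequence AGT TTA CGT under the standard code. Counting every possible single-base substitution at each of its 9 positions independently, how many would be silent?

Codon 1 (AGT, Ser): 1 synonymous substitution.
Codon 2 (TTA, Leu): 2 synonymous substitutions.
Codon 3 (CGT, Arg): 3 synonymous substitutions.
Total: 1 + 2 + 3 = 6.

6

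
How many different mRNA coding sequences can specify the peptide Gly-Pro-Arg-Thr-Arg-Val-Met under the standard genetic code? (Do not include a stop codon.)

Gly: 4 codons.
Pro: 4 codons.
Arg: 6 codons.
Thr: 4 codons.
Arg: 6 codons.
Val: 4 codons.
Met: 1 codon.
4 × 4 × 6 × 4 × 6 × 4 × 1 = 9216.

9216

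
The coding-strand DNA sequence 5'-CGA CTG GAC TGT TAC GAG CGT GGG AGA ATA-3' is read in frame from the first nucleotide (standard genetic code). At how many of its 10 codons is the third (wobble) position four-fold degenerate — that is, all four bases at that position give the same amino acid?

4

Codon 1 CGA (Arg): third position 4-fold.
Codon 2 CTG (Leu): third position 4-fold.
Codon 3 GAC (Asp): third position 2-fold.
Codon 4 TGT (Cys): third position 2-fold.
Codon 5 TAC (Tyr): third position 2-fold.
Codon 6 GAG (Glu): third position 2-fold.
Codon 7 CGT (Arg): third position 4-fold.
Codon 8 GGG (Gly): third position 4-fold.
Codon 9 AGA (Arg): third position 2-fold.
Codon 10 ATA (Ile): third position 3-fold.
Four-fold degenerate third positions: 4.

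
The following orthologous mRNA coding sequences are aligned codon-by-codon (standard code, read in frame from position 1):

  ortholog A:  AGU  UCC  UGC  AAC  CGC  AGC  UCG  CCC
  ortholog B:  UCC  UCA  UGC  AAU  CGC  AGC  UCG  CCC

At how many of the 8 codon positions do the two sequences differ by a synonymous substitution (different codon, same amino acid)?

3

Codon 1: AGU Ser / UCC Ser — synonymous.
Codon 2: UCC Ser / UCA Ser — synonymous.
Codon 3: UGC Cys / UGC Cys — identical.
Codon 4: AAC Asn / AAU Asn — synonymous.
Codon 5: CGC Arg / CGC Arg — identical.
Codon 6: AGC Ser / AGC Ser — identical.
Codon 7: UCG Ser / UCG Ser — identical.
Codon 8: CCC Pro / CCC Pro — identical.
Synonymous differences: 3.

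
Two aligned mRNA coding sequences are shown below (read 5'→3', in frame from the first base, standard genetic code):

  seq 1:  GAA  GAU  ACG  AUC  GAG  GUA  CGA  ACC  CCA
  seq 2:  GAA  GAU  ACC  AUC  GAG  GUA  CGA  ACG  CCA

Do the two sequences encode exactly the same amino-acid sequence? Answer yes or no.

Codon 1: GAA Glu / GAA Glu — identical.
Codon 2: GAU Asp / GAU Asp — identical.
Codon 3: ACG Thr / ACC Thr — synonymous.
Codon 4: AUC Ile / AUC Ile — identical.
Codon 5: GAG Glu / GAG Glu — identical.
Codon 6: GUA Val / GUA Val — identical.
Codon 7: CGA Arg / CGA Arg — identical.
Codon 8: ACC Thr / ACG Thr — synonymous.
Codon 9: CCA Pro / CCA Pro — identical.
Nonsynonymous differences: 0 → same protein.

yes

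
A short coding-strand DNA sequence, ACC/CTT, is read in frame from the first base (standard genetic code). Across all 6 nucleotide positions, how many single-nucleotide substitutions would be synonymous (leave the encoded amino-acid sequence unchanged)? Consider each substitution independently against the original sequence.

Codon 1 (ACC, Thr): 3 synonymous substitutions.
Codon 2 (CTT, Leu): 3 synonymous substitutions.
Total: 3 + 3 = 6.

6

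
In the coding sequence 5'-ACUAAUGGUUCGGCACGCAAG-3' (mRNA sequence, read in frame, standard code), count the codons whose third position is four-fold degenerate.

5

Codon 1 ACU (Thr): third position 4-fold.
Codon 2 AAU (Asn): third position 2-fold.
Codon 3 GGU (Gly): third position 4-fold.
Codon 4 UCG (Ser): third position 4-fold.
Codon 5 GCA (Ala): third position 4-fold.
Codon 6 CGC (Arg): third position 4-fold.
Codon 7 AAG (Lys): third position 2-fold.
Four-fold degenerate third positions: 5.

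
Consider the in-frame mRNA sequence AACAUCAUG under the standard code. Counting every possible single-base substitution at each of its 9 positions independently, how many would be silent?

Codon 1 (AAC, Asn): 1 synonymous substitution.
Codon 2 (AUC, Ile): 2 synonymous substitutions.
Codon 3 (AUG, Met): 0 synonymous substitutions.
Total: 1 + 2 + 0 = 3.

3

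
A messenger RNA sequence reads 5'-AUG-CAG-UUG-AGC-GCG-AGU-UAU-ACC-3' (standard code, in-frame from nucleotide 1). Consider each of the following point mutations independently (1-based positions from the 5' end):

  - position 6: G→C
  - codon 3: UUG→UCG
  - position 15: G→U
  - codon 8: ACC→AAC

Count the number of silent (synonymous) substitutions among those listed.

1

Codon 2: CAG (Gln) → CAC (His) — missense.
Codon 3: UUG (Leu) → UCG (Ser) — missense.
Codon 5: GCG (Ala) → GCU (Ala) — synonymous.
Codon 8: ACC (Thr) → AAC (Asn) — missense.
Synonymous: 1 of 4.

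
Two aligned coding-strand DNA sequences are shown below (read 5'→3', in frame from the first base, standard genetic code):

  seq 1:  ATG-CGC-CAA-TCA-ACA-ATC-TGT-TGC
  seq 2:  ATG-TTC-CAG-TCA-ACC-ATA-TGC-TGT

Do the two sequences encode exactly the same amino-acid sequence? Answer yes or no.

no

Codon 1: ATG Met / ATG Met — identical.
Codon 2: CGC Arg / TTC Phe — nonsynonymous.
Codon 3: CAA Gln / CAG Gln — synonymous.
Codon 4: TCA Ser / TCA Ser — identical.
Codon 5: ACA Thr / ACC Thr — synonymous.
Codon 6: ATC Ile / ATA Ile — synonymous.
Codon 7: TGT Cys / TGC Cys — synonymous.
Codon 8: TGC Cys / TGT Cys — synonymous.
Nonsynonymous differences: 1 → different protein.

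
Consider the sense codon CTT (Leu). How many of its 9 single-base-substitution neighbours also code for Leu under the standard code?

Position 1: none → 0 synonymous.
Position 2: none → 0 synonymous.
Position 3: CTC, CTA, CTG → 3 synonymous.
Total: 0 + 0 + 3 = 3.

3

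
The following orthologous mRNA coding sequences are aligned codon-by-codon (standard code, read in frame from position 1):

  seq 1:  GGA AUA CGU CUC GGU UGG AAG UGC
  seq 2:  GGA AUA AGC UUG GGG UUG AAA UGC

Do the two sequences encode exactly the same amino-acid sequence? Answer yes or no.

no

Codon 1: GGA Gly / GGA Gly — identical.
Codon 2: AUA Ile / AUA Ile — identical.
Codon 3: CGU Arg / AGC Ser — nonsynonymous.
Codon 4: CUC Leu / UUG Leu — synonymous.
Codon 5: GGU Gly / GGG Gly — synonymous.
Codon 6: UGG Trp / UUG Leu — nonsynonymous.
Codon 7: AAG Lys / AAA Lys — synonymous.
Codon 8: UGC Cys / UGC Cys — identical.
Nonsynonymous differences: 2 → different protein.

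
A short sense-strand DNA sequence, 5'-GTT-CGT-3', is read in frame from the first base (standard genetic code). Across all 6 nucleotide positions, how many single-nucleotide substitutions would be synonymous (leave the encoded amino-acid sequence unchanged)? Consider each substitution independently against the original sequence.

6

Codon 1 (GTT, Val): 3 synonymous substitutions.
Codon 2 (CGT, Arg): 3 synonymous substitutions.
Total: 3 + 3 = 6.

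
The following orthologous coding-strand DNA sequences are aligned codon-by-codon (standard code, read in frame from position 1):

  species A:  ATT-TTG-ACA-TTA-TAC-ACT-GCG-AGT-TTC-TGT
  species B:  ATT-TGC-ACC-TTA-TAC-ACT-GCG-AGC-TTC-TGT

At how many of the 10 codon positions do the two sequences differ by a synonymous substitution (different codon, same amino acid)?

Codon 1: ATT Ile / ATT Ile — identical.
Codon 2: TTG Leu / TGC Cys — nonsynonymous.
Codon 3: ACA Thr / ACC Thr — synonymous.
Codon 4: TTA Leu / TTA Leu — identical.
Codon 5: TAC Tyr / TAC Tyr — identical.
Codon 6: ACT Thr / ACT Thr — identical.
Codon 7: GCG Ala / GCG Ala — identical.
Codon 8: AGT Ser / AGC Ser — synonymous.
Codon 9: TTC Phe / TTC Phe — identical.
Codon 10: TGT Cys / TGT Cys — identical.
Synonymous differences: 2.

2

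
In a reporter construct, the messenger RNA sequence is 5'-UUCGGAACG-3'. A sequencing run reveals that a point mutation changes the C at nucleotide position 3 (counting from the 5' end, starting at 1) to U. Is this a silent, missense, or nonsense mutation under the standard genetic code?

Position 3 falls in codon 1: UUC → Phe.
After the substitution the codon is UUU → Phe.
Both encode Phe, so the change is synonymous.

silent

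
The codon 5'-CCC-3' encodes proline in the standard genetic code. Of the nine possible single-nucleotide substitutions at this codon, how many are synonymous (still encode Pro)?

Position 1: none → 0 synonymous.
Position 2: none → 0 synonymous.
Position 3: CCU, CCA, CCG → 3 synonymous.
Total: 0 + 0 + 3 = 3.

3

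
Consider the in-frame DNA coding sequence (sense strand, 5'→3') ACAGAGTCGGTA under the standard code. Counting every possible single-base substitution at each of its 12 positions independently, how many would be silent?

Codon 1 (ACA, Thr): 3 synonymous substitutions.
Codon 2 (GAG, Glu): 1 synonymous substitution.
Codon 3 (TCG, Ser): 3 synonymous substitutions.
Codon 4 (GTA, Val): 3 synonymous substitutions.
Total: 3 + 1 + 3 + 3 = 10.

10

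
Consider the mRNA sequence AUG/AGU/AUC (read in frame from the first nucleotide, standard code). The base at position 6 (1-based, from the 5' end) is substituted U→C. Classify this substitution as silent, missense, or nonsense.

silent

Position 6 falls in codon 2: AGU → Ser.
After the substitution the codon is AGC → Ser.
Both encode Ser, so the change is synonymous.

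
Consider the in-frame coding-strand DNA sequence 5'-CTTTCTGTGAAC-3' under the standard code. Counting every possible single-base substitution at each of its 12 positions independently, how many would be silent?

Codon 1 (CTT, Leu): 3 synonymous substitutions.
Codon 2 (TCT, Ser): 3 synonymous substitutions.
Codon 3 (GTG, Val): 3 synonymous substitutions.
Codon 4 (AAC, Asn): 1 synonymous substitution.
Total: 3 + 3 + 3 + 1 = 10.

10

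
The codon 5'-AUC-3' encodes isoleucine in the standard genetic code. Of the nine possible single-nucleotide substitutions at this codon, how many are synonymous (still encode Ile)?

2

Position 1: none → 0 synonymous.
Position 2: none → 0 synonymous.
Position 3: AUU, AUA → 2 synonymous.
Total: 0 + 0 + 2 = 2.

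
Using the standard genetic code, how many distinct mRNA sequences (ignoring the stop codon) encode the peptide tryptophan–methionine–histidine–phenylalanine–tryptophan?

Trp: 1 codon.
Met: 1 codon.
His: 2 codons.
Phe: 2 codons.
Trp: 1 codon.
1 × 1 × 2 × 2 × 1 = 4.

4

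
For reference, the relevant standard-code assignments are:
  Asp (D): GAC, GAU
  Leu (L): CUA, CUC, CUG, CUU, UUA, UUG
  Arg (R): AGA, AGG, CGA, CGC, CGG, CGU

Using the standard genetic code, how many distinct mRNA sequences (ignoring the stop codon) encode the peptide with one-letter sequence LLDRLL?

Leu: 6 codons.
Leu: 6 codons.
Asp: 2 codons.
Arg: 6 codons.
Leu: 6 codons.
Leu: 6 codons.
6 × 6 × 2 × 6 × 6 × 6 = 15552.

15552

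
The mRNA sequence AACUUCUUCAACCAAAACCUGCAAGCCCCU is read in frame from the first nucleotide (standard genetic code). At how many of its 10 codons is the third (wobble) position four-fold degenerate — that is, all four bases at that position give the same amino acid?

3

Codon 1 AAC (Asn): third position 2-fold.
Codon 2 UUC (Phe): third position 2-fold.
Codon 3 UUC (Phe): third position 2-fold.
Codon 4 AAC (Asn): third position 2-fold.
Codon 5 CAA (Gln): third position 2-fold.
Codon 6 AAC (Asn): third position 2-fold.
Codon 7 CUG (Leu): third position 4-fold.
Codon 8 CAA (Gln): third position 2-fold.
Codon 9 GCC (Ala): third position 4-fold.
Codon 10 CCU (Pro): third position 4-fold.
Four-fold degenerate third positions: 3.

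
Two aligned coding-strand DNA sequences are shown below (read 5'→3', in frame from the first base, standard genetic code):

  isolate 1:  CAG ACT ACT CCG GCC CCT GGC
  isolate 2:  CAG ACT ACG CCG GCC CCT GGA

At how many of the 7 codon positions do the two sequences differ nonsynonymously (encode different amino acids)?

Codon 1: CAG Gln / CAG Gln — identical.
Codon 2: ACT Thr / ACT Thr — identical.
Codon 3: ACT Thr / ACG Thr — synonymous.
Codon 4: CCG Pro / CCG Pro — identical.
Codon 5: GCC Ala / GCC Ala — identical.
Codon 6: CCT Pro / CCT Pro — identical.
Codon 7: GGC Gly / GGA Gly — synonymous.
Nonsynonymous differences: 0.

0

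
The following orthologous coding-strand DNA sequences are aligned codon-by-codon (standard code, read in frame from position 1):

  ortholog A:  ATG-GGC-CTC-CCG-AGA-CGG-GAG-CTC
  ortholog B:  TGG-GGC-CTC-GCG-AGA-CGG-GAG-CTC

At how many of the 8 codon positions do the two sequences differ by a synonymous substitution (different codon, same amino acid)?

Codon 1: ATG Met / TGG Trp — nonsynonymous.
Codon 2: GGC Gly / GGC Gly — identical.
Codon 3: CTC Leu / CTC Leu — identical.
Codon 4: CCG Pro / GCG Ala — nonsynonymous.
Codon 5: AGA Arg / AGA Arg — identical.
Codon 6: CGG Arg / CGG Arg — identical.
Codon 7: GAG Glu / GAG Glu — identical.
Codon 8: CTC Leu / CTC Leu — identical.
Synonymous differences: 0.

0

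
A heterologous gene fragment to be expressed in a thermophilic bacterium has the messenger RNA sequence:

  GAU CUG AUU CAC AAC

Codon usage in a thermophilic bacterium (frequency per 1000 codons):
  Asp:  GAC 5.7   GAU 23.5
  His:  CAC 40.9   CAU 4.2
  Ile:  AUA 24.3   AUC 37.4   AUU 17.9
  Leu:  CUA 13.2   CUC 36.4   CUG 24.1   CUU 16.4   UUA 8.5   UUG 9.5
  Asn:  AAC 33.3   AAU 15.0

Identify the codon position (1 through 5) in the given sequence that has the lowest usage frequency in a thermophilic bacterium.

Codon 1 GAU (Asp): 23.5 per 1000.
Codon 2 CUG (Leu): 24.1 per 1000.
Codon 3 AUU (Ile): 17.9 per 1000.
Codon 4 CAC (His): 40.9 per 1000.
Codon 5 AAC (Asn): 33.3 per 1000.
Lowest frequency is 17.9 at codon 3.

3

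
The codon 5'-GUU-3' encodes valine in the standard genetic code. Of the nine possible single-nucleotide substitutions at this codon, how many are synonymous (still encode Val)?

Position 1: none → 0 synonymous.
Position 2: none → 0 synonymous.
Position 3: GUC, GUA, GUG → 3 synonymous.
Total: 0 + 0 + 3 = 3.

3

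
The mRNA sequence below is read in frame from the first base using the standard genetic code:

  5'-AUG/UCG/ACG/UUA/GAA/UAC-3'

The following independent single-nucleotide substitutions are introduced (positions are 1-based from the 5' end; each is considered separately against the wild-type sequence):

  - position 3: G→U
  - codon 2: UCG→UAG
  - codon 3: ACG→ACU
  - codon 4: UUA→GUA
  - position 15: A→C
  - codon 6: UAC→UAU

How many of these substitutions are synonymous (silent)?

Codon 1: AUG (Met) → AUU (Ile) — missense.
Codon 2: UCG (Ser) → UAG (Stop) — nonsense.
Codon 3: ACG (Thr) → ACU (Thr) — synonymous.
Codon 4: UUA (Leu) → GUA (Val) — missense.
Codon 5: GAA (Glu) → GAC (Asp) — missense.
Codon 6: UAC (Tyr) → UAU (Tyr) — synonymous.
Synonymous: 2 of 6.

2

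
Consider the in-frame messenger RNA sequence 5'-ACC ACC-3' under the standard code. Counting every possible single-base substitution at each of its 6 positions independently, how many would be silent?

6

Codon 1 (ACC, Thr): 3 synonymous substitutions.
Codon 2 (ACC, Thr): 3 synonymous substitutions.
Total: 3 + 3 = 6.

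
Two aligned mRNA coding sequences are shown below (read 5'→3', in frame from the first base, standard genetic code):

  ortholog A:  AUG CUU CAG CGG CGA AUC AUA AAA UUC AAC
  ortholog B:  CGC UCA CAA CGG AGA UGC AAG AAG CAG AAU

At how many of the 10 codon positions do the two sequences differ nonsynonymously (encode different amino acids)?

5

Codon 1: AUG Met / CGC Arg — nonsynonymous.
Codon 2: CUU Leu / UCA Ser — nonsynonymous.
Codon 3: CAG Gln / CAA Gln — synonymous.
Codon 4: CGG Arg / CGG Arg — identical.
Codon 5: CGA Arg / AGA Arg — synonymous.
Codon 6: AUC Ile / UGC Cys — nonsynonymous.
Codon 7: AUA Ile / AAG Lys — nonsynonymous.
Codon 8: AAA Lys / AAG Lys — synonymous.
Codon 9: UUC Phe / CAG Gln — nonsynonymous.
Codon 10: AAC Asn / AAU Asn — synonymous.
Nonsynonymous differences: 5.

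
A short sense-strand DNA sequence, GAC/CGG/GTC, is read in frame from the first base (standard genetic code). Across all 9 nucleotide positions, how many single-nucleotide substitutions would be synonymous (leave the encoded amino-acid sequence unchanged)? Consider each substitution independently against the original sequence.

Codon 1 (GAC, Asp): 1 synonymous substitution.
Codon 2 (CGG, Arg): 4 synonymous substitutions.
Codon 3 (GTC, Val): 3 synonymous substitutions.
Total: 1 + 4 + 3 = 8.

8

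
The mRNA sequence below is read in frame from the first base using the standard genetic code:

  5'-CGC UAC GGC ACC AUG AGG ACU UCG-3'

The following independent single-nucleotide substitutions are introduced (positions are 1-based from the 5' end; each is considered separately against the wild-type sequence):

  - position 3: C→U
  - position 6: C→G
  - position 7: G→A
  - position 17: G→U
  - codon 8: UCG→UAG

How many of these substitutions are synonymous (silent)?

Codon 1: CGC (Arg) → CGU (Arg) — synonymous.
Codon 2: UAC (Tyr) → UAG (Stop) — nonsense.
Codon 3: GGC (Gly) → AGC (Ser) — missense.
Codon 6: AGG (Arg) → AUG (Met) — missense.
Codon 8: UCG (Ser) → UAG (Stop) — nonsense.
Synonymous: 1 of 5.

1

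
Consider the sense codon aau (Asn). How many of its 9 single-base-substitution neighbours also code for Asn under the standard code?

1

Position 1: none → 0 synonymous.
Position 2: none → 0 synonymous.
Position 3: AAC → 1 synonymous.
Total: 0 + 0 + 1 = 1.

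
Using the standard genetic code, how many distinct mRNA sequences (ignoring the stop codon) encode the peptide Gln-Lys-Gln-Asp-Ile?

48

Gln: 2 codons.
Lys: 2 codons.
Gln: 2 codons.
Asp: 2 codons.
Ile: 3 codons.
2 × 2 × 2 × 2 × 3 = 48.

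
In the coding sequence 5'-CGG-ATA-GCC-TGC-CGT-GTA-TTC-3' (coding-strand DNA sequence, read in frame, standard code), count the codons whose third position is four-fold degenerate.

Codon 1 CGG (Arg): third position 4-fold.
Codon 2 ATA (Ile): third position 3-fold.
Codon 3 GCC (Ala): third position 4-fold.
Codon 4 TGC (Cys): third position 2-fold.
Codon 5 CGT (Arg): third position 4-fold.
Codon 6 GTA (Val): third position 4-fold.
Codon 7 TTC (Phe): third position 2-fold.
Four-fold degenerate third positions: 4.

4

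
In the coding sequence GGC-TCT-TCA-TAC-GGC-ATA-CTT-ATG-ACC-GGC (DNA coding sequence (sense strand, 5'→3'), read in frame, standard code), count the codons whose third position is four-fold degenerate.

Codon 1 GGC (Gly): third position 4-fold.
Codon 2 TCT (Ser): third position 4-fold.
Codon 3 TCA (Ser): third position 4-fold.
Codon 4 TAC (Tyr): third position 2-fold.
Codon 5 GGC (Gly): third position 4-fold.
Codon 6 ATA (Ile): third position 3-fold.
Codon 7 CTT (Leu): third position 4-fold.
Codon 8 ATG (Met): third position 1-fold.
Codon 9 ACC (Thr): third position 4-fold.
Codon 10 GGC (Gly): third position 4-fold.
Four-fold degenerate third positions: 7.

7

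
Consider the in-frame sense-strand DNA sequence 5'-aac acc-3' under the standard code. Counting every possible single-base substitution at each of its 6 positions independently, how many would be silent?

Codon 1 (AAC, Asn): 1 synonymous substitution.
Codon 2 (ACC, Thr): 3 synonymous substitutions.
Total: 1 + 3 = 4.

4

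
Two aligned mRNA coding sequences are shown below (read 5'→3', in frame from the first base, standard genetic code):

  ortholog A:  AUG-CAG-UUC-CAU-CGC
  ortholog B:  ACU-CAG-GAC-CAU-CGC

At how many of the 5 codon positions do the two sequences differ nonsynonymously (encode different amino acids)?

2

Codon 1: AUG Met / ACU Thr — nonsynonymous.
Codon 2: CAG Gln / CAG Gln — identical.
Codon 3: UUC Phe / GAC Asp — nonsynonymous.
Codon 4: CAU His / CAU His — identical.
Codon 5: CGC Arg / CGC Arg — identical.
Nonsynonymous differences: 2.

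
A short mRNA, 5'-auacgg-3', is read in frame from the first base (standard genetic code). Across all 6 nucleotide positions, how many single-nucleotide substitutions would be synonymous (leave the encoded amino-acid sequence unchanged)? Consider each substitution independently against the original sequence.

Codon 1 (AUA, Ile): 2 synonymous substitutions.
Codon 2 (CGG, Arg): 4 synonymous substitutions.
Total: 2 + 4 = 6.

6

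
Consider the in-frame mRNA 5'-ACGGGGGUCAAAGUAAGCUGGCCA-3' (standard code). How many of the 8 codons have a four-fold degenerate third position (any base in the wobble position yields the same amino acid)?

5

Codon 1 ACG (Thr): third position 4-fold.
Codon 2 GGG (Gly): third position 4-fold.
Codon 3 GUC (Val): third position 4-fold.
Codon 4 AAA (Lys): third position 2-fold.
Codon 5 GUA (Val): third position 4-fold.
Codon 6 AGC (Ser): third position 2-fold.
Codon 7 UGG (Trp): third position 1-fold.
Codon 8 CCA (Pro): third position 4-fold.
Four-fold degenerate third positions: 5.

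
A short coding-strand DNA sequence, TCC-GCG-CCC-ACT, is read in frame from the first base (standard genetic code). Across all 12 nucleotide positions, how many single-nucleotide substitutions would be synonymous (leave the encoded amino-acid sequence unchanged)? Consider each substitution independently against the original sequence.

12

Codon 1 (TCC, Ser): 3 synonymous substitutions.
Codon 2 (GCG, Ala): 3 synonymous substitutions.
Codon 3 (CCC, Pro): 3 synonymous substitutions.
Codon 4 (ACT, Thr): 3 synonymous substitutions.
Total: 3 + 3 + 3 + 3 = 12.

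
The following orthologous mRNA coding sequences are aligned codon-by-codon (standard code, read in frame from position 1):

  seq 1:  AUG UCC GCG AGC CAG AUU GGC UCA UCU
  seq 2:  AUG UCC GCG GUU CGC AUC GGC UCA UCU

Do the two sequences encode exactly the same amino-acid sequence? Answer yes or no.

no

Codon 1: AUG Met / AUG Met — identical.
Codon 2: UCC Ser / UCC Ser — identical.
Codon 3: GCG Ala / GCG Ala — identical.
Codon 4: AGC Ser / GUU Val — nonsynonymous.
Codon 5: CAG Gln / CGC Arg — nonsynonymous.
Codon 6: AUU Ile / AUC Ile — synonymous.
Codon 7: GGC Gly / GGC Gly — identical.
Codon 8: UCA Ser / UCA Ser — identical.
Codon 9: UCU Ser / UCU Ser — identical.
Nonsynonymous differences: 2 → different protein.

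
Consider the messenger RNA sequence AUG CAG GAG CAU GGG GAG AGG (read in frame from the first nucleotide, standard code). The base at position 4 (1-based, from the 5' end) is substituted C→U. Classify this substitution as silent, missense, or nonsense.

Position 4 falls in codon 2: CAG → Gln.
After the substitution the codon is UAG → Stop.
The new codon is a stop codon, so this is a nonsense mutation.

nonsense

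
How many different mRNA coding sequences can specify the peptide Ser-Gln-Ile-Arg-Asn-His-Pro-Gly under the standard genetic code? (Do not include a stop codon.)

Ser: 6 codons.
Gln: 2 codons.
Ile: 3 codons.
Arg: 6 codons.
Asn: 2 codons.
His: 2 codons.
Pro: 4 codons.
Gly: 4 codons.
6 × 2 × 3 × 6 × 2 × 2 × 4 × 4 = 13824.

13824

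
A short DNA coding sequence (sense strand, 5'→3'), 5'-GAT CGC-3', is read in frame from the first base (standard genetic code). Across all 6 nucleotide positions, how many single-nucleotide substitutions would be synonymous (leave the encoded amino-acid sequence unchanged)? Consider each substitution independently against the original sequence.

Codon 1 (GAT, Asp): 1 synonymous substitution.
Codon 2 (CGC, Arg): 3 synonymous substitutions.
Total: 1 + 3 = 4.

4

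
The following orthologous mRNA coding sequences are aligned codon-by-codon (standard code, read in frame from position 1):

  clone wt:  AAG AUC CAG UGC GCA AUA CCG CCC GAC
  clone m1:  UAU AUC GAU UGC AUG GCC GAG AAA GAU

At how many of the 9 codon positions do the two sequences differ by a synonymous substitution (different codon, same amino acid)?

Codon 1: AAG Lys / UAU Tyr — nonsynonymous.
Codon 2: AUC Ile / AUC Ile — identical.
Codon 3: CAG Gln / GAU Asp — nonsynonymous.
Codon 4: UGC Cys / UGC Cys — identical.
Codon 5: GCA Ala / AUG Met — nonsynonymous.
Codon 6: AUA Ile / GCC Ala — nonsynonymous.
Codon 7: CCG Pro / GAG Glu — nonsynonymous.
Codon 8: CCC Pro / AAA Lys — nonsynonymous.
Codon 9: GAC Asp / GAU Asp — synonymous.
Synonymous differences: 1.

1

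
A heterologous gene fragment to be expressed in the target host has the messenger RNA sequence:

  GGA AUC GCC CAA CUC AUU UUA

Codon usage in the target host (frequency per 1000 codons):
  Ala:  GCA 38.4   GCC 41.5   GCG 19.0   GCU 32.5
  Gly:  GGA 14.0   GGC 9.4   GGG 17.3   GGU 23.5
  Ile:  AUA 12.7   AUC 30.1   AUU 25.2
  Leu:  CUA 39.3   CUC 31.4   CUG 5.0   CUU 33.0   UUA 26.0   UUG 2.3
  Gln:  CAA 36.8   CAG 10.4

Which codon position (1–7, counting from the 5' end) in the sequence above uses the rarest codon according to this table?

Codon 1 GGA (Gly): 14.0 per 1000.
Codon 2 AUC (Ile): 30.1 per 1000.
Codon 3 GCC (Ala): 41.5 per 1000.
Codon 4 CAA (Gln): 36.8 per 1000.
Codon 5 CUC (Leu): 31.4 per 1000.
Codon 6 AUU (Ile): 25.2 per 1000.
Codon 7 UUA (Leu): 26.0 per 1000.
Lowest frequency is 14.0 at codon 1.

1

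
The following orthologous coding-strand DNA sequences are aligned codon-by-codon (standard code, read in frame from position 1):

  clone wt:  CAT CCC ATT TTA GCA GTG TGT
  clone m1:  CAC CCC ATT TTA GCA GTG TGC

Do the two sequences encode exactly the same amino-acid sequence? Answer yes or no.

Codon 1: CAT His / CAC His — synonymous.
Codon 2: CCC Pro / CCC Pro — identical.
Codon 3: ATT Ile / ATT Ile — identical.
Codon 4: TTA Leu / TTA Leu — identical.
Codon 5: GCA Ala / GCA Ala — identical.
Codon 6: GTG Val / GTG Val — identical.
Codon 7: TGT Cys / TGC Cys — synonymous.
Nonsynonymous differences: 0 → same protein.

yes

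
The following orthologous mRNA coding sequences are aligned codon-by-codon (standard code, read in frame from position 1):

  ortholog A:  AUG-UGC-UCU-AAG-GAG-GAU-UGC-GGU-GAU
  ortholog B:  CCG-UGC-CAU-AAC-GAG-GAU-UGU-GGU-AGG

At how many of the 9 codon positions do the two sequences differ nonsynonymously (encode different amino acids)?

4

Codon 1: AUG Met / CCG Pro — nonsynonymous.
Codon 2: UGC Cys / UGC Cys — identical.
Codon 3: UCU Ser / CAU His — nonsynonymous.
Codon 4: AAG Lys / AAC Asn — nonsynonymous.
Codon 5: GAG Glu / GAG Glu — identical.
Codon 6: GAU Asp / GAU Asp — identical.
Codon 7: UGC Cys / UGU Cys — synonymous.
Codon 8: GGU Gly / GGU Gly — identical.
Codon 9: GAU Asp / AGG Arg — nonsynonymous.
Nonsynonymous differences: 4.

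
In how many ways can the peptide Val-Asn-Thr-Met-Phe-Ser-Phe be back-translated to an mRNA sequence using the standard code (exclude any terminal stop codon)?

768

Val: 4 codons.
Asn: 2 codons.
Thr: 4 codons.
Met: 1 codon.
Phe: 2 codons.
Ser: 6 codons.
Phe: 2 codons.
4 × 2 × 4 × 1 × 2 × 6 × 2 = 768.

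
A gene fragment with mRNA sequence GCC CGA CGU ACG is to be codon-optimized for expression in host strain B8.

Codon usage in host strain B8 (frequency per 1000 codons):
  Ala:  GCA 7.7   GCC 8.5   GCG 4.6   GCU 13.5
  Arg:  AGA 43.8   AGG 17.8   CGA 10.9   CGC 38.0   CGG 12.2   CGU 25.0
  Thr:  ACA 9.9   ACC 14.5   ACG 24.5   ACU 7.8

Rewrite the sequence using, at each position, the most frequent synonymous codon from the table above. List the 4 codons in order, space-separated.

Codon 1 (Ala): best is GCU at 13.5.
Codon 2 (Arg): best is AGA at 43.8.
Codon 3 (Arg): best is AGA at 43.8.
Codon 4 (Thr): best is ACG at 24.5.

GCU AGA AGA ACG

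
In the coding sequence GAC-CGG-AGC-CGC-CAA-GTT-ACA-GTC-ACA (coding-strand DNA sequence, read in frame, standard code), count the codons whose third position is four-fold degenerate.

Codon 1 GAC (Asp): third position 2-fold.
Codon 2 CGG (Arg): third position 4-fold.
Codon 3 AGC (Ser): third position 2-fold.
Codon 4 CGC (Arg): third position 4-fold.
Codon 5 CAA (Gln): third position 2-fold.
Codon 6 GTT (Val): third position 4-fold.
Codon 7 ACA (Thr): third position 4-fold.
Codon 8 GTC (Val): third position 4-fold.
Codon 9 ACA (Thr): third position 4-fold.
Four-fold degenerate third positions: 6.

6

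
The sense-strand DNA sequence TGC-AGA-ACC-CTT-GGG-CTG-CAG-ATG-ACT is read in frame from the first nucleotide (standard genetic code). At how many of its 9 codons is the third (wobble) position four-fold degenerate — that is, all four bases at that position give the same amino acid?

Codon 1 TGC (Cys): third position 2-fold.
Codon 2 AGA (Arg): third position 2-fold.
Codon 3 ACC (Thr): third position 4-fold.
Codon 4 CTT (Leu): third position 4-fold.
Codon 5 GGG (Gly): third position 4-fold.
Codon 6 CTG (Leu): third position 4-fold.
Codon 7 CAG (Gln): third position 2-fold.
Codon 8 ATG (Met): third position 1-fold.
Codon 9 ACT (Thr): third position 4-fold.
Four-fold degenerate third positions: 5.

5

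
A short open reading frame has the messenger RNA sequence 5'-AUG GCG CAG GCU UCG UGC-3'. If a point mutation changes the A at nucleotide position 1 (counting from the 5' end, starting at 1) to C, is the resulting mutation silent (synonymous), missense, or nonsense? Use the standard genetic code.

Position 1 falls in codon 1: AUG → Met.
After the substitution the codon is CUG → Leu.
Met ≠ Leu, so this is a missense mutation.

missense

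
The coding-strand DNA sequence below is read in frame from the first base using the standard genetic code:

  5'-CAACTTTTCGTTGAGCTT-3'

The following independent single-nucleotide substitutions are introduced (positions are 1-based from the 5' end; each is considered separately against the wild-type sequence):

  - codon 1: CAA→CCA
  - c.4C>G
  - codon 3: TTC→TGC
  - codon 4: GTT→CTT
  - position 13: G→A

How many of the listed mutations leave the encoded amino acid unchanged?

0

Codon 1: CAA (Gln) → CCA (Pro) — missense.
Codon 2: CTT (Leu) → GTT (Val) — missense.
Codon 3: TTC (Phe) → TGC (Cys) — missense.
Codon 4: GTT (Val) → CTT (Leu) — missense.
Codon 5: GAG (Glu) → AAG (Lys) — missense.
Synonymous: 0 of 5.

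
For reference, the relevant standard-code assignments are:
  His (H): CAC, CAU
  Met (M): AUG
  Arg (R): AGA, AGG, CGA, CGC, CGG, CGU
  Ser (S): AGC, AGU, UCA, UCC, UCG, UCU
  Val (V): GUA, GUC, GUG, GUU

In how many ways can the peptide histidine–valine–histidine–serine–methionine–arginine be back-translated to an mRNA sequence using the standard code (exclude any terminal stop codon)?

576

His: 2 codons.
Val: 4 codons.
His: 2 codons.
Ser: 6 codons.
Met: 1 codon.
Arg: 6 codons.
2 × 4 × 2 × 6 × 1 × 6 = 576.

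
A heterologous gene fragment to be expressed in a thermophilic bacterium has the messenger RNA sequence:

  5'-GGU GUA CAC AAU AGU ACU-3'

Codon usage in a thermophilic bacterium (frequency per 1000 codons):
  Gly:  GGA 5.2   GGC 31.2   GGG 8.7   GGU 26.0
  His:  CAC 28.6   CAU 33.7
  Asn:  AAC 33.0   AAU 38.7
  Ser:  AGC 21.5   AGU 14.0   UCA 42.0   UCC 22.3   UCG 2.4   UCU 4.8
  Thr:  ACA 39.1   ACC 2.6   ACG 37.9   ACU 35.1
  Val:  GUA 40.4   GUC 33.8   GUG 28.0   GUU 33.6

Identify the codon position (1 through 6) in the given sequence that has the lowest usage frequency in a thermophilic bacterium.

5

Codon 1 GGU (Gly): 26.0 per 1000.
Codon 2 GUA (Val): 40.4 per 1000.
Codon 3 CAC (His): 28.6 per 1000.
Codon 4 AAU (Asn): 38.7 per 1000.
Codon 5 AGU (Ser): 14.0 per 1000.
Codon 6 ACU (Thr): 35.1 per 1000.
Lowest frequency is 14.0 at codon 5.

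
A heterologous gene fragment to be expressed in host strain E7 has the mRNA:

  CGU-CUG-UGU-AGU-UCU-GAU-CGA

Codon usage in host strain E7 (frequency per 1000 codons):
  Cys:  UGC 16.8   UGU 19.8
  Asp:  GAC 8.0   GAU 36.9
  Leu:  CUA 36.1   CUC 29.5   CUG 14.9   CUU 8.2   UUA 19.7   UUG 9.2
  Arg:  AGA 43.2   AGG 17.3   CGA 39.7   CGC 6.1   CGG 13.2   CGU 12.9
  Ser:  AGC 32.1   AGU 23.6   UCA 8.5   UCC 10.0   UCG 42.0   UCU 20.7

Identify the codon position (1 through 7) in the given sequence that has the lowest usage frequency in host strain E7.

1

Codon 1 CGU (Arg): 12.9 per 1000.
Codon 2 CUG (Leu): 14.9 per 1000.
Codon 3 UGU (Cys): 19.8 per 1000.
Codon 4 AGU (Ser): 23.6 per 1000.
Codon 5 UCU (Ser): 20.7 per 1000.
Codon 6 GAU (Asp): 36.9 per 1000.
Codon 7 CGA (Arg): 39.7 per 1000.
Lowest frequency is 12.9 at codon 1.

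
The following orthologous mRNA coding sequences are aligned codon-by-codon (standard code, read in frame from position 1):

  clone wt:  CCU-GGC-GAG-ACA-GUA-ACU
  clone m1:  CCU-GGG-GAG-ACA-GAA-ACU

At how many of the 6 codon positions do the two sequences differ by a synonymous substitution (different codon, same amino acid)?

1

Codon 1: CCU Pro / CCU Pro — identical.
Codon 2: GGC Gly / GGG Gly — synonymous.
Codon 3: GAG Glu / GAG Glu — identical.
Codon 4: ACA Thr / ACA Thr — identical.
Codon 5: GUA Val / GAA Glu — nonsynonymous.
Codon 6: ACU Thr / ACU Thr — identical.
Synonymous differences: 1.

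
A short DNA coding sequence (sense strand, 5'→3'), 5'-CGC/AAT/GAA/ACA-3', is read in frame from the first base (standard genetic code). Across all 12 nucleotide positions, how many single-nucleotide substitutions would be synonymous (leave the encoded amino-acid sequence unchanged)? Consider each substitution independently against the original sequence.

8

Codon 1 (CGC, Arg): 3 synonymous substitutions.
Codon 2 (AAT, Asn): 1 synonymous substitution.
Codon 3 (GAA, Glu): 1 synonymous substitution.
Codon 4 (ACA, Thr): 3 synonymous substitutions.
Total: 3 + 1 + 1 + 3 = 8.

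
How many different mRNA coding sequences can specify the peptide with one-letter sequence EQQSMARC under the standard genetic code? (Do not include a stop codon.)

Glu: 2 codons.
Gln: 2 codons.
Gln: 2 codons.
Ser: 6 codons.
Met: 1 codon.
Ala: 4 codons.
Arg: 6 codons.
Cys: 2 codons.
2 × 2 × 2 × 6 × 1 × 4 × 6 × 2 = 2304.

2304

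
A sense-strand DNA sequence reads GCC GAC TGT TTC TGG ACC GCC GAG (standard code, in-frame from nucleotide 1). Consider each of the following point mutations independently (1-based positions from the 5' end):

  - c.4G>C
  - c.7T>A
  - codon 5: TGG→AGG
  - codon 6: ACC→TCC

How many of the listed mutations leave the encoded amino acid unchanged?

Codon 2: GAC (Asp) → CAC (His) — missense.
Codon 3: TGT (Cys) → AGT (Ser) — missense.
Codon 5: TGG (Trp) → AGG (Arg) — missense.
Codon 6: ACC (Thr) → TCC (Ser) — missense.
Synonymous: 0 of 4.

0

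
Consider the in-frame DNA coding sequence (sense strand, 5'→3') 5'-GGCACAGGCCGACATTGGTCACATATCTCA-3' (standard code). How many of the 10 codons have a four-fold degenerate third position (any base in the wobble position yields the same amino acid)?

Codon 1 GGC (Gly): third position 4-fold.
Codon 2 ACA (Thr): third position 4-fold.
Codon 3 GGC (Gly): third position 4-fold.
Codon 4 CGA (Arg): third position 4-fold.
Codon 5 CAT (His): third position 2-fold.
Codon 6 TGG (Trp): third position 1-fold.
Codon 7 TCA (Ser): third position 4-fold.
Codon 8 CAT (His): third position 2-fold.
Codon 9 ATC (Ile): third position 3-fold.
Codon 10 TCA (Ser): third position 4-fold.
Four-fold degenerate third positions: 6.

6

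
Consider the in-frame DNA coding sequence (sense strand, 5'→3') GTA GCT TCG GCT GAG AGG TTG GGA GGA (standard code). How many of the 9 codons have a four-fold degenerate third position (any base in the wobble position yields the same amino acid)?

Codon 1 GTA (Val): third position 4-fold.
Codon 2 GCT (Ala): third position 4-fold.
Codon 3 TCG (Ser): third position 4-fold.
Codon 4 GCT (Ala): third position 4-fold.
Codon 5 GAG (Glu): third position 2-fold.
Codon 6 AGG (Arg): third position 2-fold.
Codon 7 TTG (Leu): third position 2-fold.
Codon 8 GGA (Gly): third position 4-fold.
Codon 9 GGA (Gly): third position 4-fold.
Four-fold degenerate third positions: 6.

6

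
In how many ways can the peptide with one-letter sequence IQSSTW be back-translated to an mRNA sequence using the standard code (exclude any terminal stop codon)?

864

Ile: 3 codons.
Gln: 2 codons.
Ser: 6 codons.
Ser: 6 codons.
Thr: 4 codons.
Trp: 1 codon.
3 × 2 × 6 × 6 × 4 × 1 = 864.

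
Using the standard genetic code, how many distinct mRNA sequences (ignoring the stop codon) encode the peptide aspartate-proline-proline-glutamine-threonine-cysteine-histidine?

Asp: 2 codons.
Pro: 4 codons.
Pro: 4 codons.
Gln: 2 codons.
Thr: 4 codons.
Cys: 2 codons.
His: 2 codons.
2 × 4 × 4 × 2 × 4 × 2 × 2 = 1024.

1024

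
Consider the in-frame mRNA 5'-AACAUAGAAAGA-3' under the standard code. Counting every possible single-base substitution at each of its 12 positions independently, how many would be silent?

6

Codon 1 (AAC, Asn): 1 synonymous substitution.
Codon 2 (AUA, Ile): 2 synonymous substitutions.
Codon 3 (GAA, Glu): 1 synonymous substitution.
Codon 4 (AGA, Arg): 2 synonymous substitutions.
Total: 1 + 2 + 1 + 2 = 6.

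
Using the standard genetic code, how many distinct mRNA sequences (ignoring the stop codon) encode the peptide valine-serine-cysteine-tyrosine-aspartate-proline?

Val: 4 codons.
Ser: 6 codons.
Cys: 2 codons.
Tyr: 2 codons.
Asp: 2 codons.
Pro: 4 codons.
4 × 6 × 2 × 2 × 2 × 4 = 768.

768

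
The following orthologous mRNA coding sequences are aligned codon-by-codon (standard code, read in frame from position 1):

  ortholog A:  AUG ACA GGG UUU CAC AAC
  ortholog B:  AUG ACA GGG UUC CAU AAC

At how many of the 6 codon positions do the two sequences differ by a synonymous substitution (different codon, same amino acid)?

Codon 1: AUG Met / AUG Met — identical.
Codon 2: ACA Thr / ACA Thr — identical.
Codon 3: GGG Gly / GGG Gly — identical.
Codon 4: UUU Phe / UUC Phe — synonymous.
Codon 5: CAC His / CAU His — synonymous.
Codon 6: AAC Asn / AAC Asn — identical.
Synonymous differences: 2.

2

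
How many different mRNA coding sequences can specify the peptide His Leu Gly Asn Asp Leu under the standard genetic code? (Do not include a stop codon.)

1152

His: 2 codons.
Leu: 6 codons.
Gly: 4 codons.
Asn: 2 codons.
Asp: 2 codons.
Leu: 6 codons.
2 × 6 × 4 × 2 × 2 × 6 = 1152.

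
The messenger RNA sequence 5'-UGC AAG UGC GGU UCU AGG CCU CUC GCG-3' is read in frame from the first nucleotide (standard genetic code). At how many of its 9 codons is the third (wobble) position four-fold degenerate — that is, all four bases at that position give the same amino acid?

Codon 1 UGC (Cys): third position 2-fold.
Codon 2 AAG (Lys): third position 2-fold.
Codon 3 UGC (Cys): third position 2-fold.
Codon 4 GGU (Gly): third position 4-fold.
Codon 5 UCU (Ser): third position 4-fold.
Codon 6 AGG (Arg): third position 2-fold.
Codon 7 CCU (Pro): third position 4-fold.
Codon 8 CUC (Leu): third position 4-fold.
Codon 9 GCG (Ala): third position 4-fold.
Four-fold degenerate third positions: 5.

5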